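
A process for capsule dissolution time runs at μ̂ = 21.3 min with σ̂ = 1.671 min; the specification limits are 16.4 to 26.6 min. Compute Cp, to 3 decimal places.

1.017

Cp = (USL − LSL) / (6σ̂) = (26.6 − 16.4) / (6 × 1.671) = 10.2000 / 10.0260 = 1.0174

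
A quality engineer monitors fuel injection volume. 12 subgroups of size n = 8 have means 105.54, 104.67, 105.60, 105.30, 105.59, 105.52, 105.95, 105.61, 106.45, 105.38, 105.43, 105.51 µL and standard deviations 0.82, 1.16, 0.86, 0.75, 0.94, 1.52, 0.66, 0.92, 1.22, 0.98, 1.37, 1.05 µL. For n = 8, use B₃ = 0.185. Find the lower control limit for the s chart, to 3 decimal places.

s̄ = (0.82 + 1.16 + 0.86 + 0.75 + 0.94 + 1.52 + 0.66 + 0.92 + 1.22 + 0.98 + 1.37 + 1.05) / 12 = 1.0208
LCL_s = B₃·s̄ = 0.185 × 1.0208 = 0.1889

0.189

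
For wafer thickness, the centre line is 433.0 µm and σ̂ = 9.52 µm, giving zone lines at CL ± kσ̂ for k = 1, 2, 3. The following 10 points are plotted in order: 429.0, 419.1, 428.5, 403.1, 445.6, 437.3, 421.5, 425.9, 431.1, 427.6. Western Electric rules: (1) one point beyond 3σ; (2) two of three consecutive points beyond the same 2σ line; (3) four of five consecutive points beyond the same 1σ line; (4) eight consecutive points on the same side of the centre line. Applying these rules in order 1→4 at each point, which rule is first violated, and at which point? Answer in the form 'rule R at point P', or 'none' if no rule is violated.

rule 1 at point 4

Zone of each point (C = within 1σ̂, B = 1σ̂–2σ̂, A = 2σ̂–3σ̂, * = beyond 3σ̂; sign = side of CL): 1:-C, 2:-B, 3:-C, 4:-*, 5:+B, 6:+C, 7:-B, 8:-C, 9:-C, 10:-C
Rule 1 (one point beyond the 3σ limits) is satisfied at point 4.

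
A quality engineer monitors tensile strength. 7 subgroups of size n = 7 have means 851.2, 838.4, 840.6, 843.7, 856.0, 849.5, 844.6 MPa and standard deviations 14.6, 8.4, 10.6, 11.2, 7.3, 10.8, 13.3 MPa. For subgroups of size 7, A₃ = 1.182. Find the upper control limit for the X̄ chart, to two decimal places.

859.15

X̄̄ = (851.2 + 838.4 + 840.6 + 843.7 + 856.0 + 849.5 + 844.6) / 7 = 846.2857
s̄ = (14.6 + 8.4 + 10.6 + 11.2 + 7.3 + 10.8 + 13.3) / 7 = 10.8857
UCL = X̄̄ + A₃·s̄ = 846.2857 + 1.182 × 10.8857 = 859.1526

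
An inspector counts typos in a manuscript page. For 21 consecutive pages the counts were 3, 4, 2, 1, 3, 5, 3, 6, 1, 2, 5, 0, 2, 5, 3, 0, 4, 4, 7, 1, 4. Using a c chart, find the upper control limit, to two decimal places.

8.37

c̄ = (3 + 4 + 2 + 1 + 3 + 5 + 3 + 6 + 1 + 2 + 5 + 0 + 2 + 5 + 3 + 0 + 4 + 4 + 7 + 1 + 4) / 21 = 65 / 21 = 3.0952
UCL = c̄ + 3√c̄ = 3.0952 + 3 × √3.0952 = 3.0952 + 3 × 1.7593 = 8.3732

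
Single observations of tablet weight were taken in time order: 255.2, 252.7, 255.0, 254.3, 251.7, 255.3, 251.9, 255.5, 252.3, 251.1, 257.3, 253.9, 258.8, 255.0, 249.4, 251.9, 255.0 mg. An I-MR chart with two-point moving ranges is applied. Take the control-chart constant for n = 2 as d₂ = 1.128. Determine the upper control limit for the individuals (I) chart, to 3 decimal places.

X̄ = (255.2 + 252.7 + 255.0 + 254.3 + 251.7 + 255.3 + 251.9 + 255.5 + 252.3 + 251.1 + 257.3 + 253.9 + 258.8 + 255.0 + 249.4 + 251.9 + 255.0) / 17 = 253.9000
Moving ranges: 2.5, 2.3, 0.7, 2.6, 3.6, 3.4, 3.6, 3.2, 1.2, 6.2, 3.4, 4.9, 3.8, 5.6, 2.5, 3.1; M̄R̄ = 52.6000 / 16 = 3.2875
UCL = X̄ + 3·M̄R̄/d₂ = 253.9000 + 3 × 3.2875 / 1.128 = 262.6434

262.643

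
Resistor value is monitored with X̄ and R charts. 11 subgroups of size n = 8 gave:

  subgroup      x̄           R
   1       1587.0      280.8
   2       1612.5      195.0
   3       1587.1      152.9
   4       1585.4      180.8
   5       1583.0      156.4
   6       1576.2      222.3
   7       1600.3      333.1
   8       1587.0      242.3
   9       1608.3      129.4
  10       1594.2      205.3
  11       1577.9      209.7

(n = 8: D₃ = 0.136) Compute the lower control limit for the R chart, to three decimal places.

28.535

R̄ = (280.8 + 195.0 + 152.9 + 180.8 + 156.4 + 222.3 + 333.1 + 242.3 + 129.4 + 205.3 + 209.7) / 11 = 2308.0000 / 11 = 209.8182
LCL_R = D₃·R̄ = 0.136 × 209.8182 = 28.5353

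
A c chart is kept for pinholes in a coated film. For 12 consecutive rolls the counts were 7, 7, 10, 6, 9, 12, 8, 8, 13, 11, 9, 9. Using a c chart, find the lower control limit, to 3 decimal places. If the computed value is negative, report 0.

c̄ = (7 + 7 + 10 + 6 + 9 + 12 + 8 + 8 + 13 + 11 + 9 + 9) / 12 = 109 / 12 = 9.0833
LCL = c̄ − 3√c̄ = 9.0833 − 3 × 3.0139 = 0.0418

0.042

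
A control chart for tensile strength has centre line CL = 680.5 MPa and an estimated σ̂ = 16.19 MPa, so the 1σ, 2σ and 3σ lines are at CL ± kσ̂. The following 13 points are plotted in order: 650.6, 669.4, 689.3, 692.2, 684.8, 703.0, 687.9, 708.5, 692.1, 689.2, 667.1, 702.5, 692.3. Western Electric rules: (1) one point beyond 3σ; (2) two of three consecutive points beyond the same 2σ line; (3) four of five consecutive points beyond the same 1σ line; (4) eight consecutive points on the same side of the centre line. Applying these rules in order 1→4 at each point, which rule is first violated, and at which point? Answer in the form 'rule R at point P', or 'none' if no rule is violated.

Zone of each point (C = within 1σ̂, B = 1σ̂–2σ̂, A = 2σ̂–3σ̂, * = beyond 3σ̂; sign = side of CL): 1:-B, 2:-C, 3:+C, 4:+C, 5:+C, 6:+B, 7:+C, 8:+B, 9:+C, 10:+C, 11:-C, 12:+B, 13:+C
Rule 4 (eight consecutive points on the same side of the centre line) is satisfied at point 10.

rule 4 at point 10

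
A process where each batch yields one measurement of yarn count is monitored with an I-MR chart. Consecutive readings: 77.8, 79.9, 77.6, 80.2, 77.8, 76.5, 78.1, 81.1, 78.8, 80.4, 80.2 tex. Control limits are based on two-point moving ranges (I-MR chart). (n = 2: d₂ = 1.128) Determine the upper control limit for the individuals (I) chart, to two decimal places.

X̄ = (77.8 + 79.9 + 77.6 + 80.2 + 77.8 + 76.5 + 78.1 + 81.1 + 78.8 + 80.4 + 80.2) / 11 = 78.9455
Moving ranges: 2.1, 2.3, 2.6, 2.4, 1.3, 1.6, 3.0, 2.3, 1.6, 0.2; M̄R̄ = 19.4000 / 10 = 1.9400
UCL = X̄ + 3·M̄R̄/d₂ = 78.9455 + 3 × 1.9400 / 1.128 = 84.1050

84.11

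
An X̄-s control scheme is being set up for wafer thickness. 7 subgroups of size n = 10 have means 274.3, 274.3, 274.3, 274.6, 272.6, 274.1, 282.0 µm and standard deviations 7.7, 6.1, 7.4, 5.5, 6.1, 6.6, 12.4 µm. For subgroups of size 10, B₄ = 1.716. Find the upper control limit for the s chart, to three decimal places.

12.698

s̄ = (7.7 + 6.1 + 7.4 + 5.5 + 6.1 + 6.6 + 12.4) / 7 = 7.4000
UCL_s = B₄·s̄ = 1.716 × 7.4000 = 12.6984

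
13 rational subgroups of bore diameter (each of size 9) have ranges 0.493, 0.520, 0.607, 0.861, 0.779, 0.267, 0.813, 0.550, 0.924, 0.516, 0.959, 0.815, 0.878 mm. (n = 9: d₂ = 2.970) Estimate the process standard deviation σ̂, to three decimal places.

R̄ = (0.493 + 0.520 + 0.607 + 0.861 + 0.779 + 0.267 + 0.813 + 0.550 + 0.924 + 0.516 + 0.959 + 0.815 + 0.878) / 13 = 0.6909
σ̂ = R̄ / d₂ = 0.6909 / 2.970 = 0.2326

0.233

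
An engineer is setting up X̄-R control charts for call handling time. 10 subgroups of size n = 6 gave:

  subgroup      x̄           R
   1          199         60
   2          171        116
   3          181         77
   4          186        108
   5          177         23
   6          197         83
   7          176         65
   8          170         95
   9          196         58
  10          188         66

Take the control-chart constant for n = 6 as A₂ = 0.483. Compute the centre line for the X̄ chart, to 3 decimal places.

184.100

X̄̄ = (199 + 171 + 181 + 186 + 177 + 197 + 176 + 170 + 196 + 188) / 10 = 1841.0000 / 10 = 184.1000
CL = X̄̄ = 184.1000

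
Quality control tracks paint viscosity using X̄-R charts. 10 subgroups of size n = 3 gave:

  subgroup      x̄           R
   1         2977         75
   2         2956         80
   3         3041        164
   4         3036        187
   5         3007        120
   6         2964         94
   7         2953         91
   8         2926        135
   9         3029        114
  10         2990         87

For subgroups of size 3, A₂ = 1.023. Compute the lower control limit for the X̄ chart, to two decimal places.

X̄̄ = (2977 + 2956 + 3041 + 3036 + 3007 + 2964 + 2953 + 2926 + 3029 + 2990) / 10 = 29879.0000 / 10 = 2987.9000
R̄ = (75 + 80 + 164 + 187 + 120 + 94 + 91 + 135 + 114 + 87) / 10 = 1147.0000 / 10 = 114.7000
LCL = X̄̄ − A₂·R̄ = 2987.9000 − 1.023 × 114.7000 = 2870.5619

2870.56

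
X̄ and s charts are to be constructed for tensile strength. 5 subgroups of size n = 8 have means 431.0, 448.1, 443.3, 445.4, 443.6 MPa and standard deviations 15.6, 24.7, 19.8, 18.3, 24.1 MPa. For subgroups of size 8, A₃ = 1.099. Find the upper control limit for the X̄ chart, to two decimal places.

464.81

X̄̄ = (431.0 + 448.1 + 443.3 + 445.4 + 443.6) / 5 = 442.2800
s̄ = (15.6 + 24.7 + 19.8 + 18.3 + 24.1) / 5 = 20.5000
UCL = X̄̄ + A₃·s̄ = 442.2800 + 1.099 × 20.5000 = 464.8095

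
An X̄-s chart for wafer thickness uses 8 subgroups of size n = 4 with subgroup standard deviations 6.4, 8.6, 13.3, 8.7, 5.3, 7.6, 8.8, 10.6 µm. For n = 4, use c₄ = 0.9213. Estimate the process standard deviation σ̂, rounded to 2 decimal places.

9.40

s̄ = (6.4 + 8.6 + 13.3 + 8.7 + 5.3 + 7.6 + 8.8 + 10.6) / 8 = 8.6625
σ̂ = s̄ / c₄ = 8.6625 / 0.9213 = 9.4025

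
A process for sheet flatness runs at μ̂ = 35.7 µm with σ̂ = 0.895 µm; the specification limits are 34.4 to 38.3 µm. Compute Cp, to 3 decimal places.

0.726

Cp = (USL − LSL) / (6σ̂) = (38.3 − 34.4) / (6 × 0.895) = 3.9000 / 5.3700 = 0.7263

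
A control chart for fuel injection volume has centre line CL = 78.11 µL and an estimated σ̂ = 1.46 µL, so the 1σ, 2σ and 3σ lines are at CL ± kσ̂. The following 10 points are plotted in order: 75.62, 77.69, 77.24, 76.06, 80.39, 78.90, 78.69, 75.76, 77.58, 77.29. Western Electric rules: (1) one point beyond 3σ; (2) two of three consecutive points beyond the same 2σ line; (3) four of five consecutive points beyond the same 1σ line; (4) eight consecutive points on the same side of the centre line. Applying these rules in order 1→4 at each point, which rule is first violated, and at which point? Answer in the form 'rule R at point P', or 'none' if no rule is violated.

none

Zone of each point (C = within 1σ̂, B = 1σ̂–2σ̂, A = 2σ̂–3σ̂, * = beyond 3σ̂; sign = side of CL): 1:-B, 2:-C, 3:-C, 4:-B, 5:+B, 6:+C, 7:+C, 8:-B, 9:-C, 10:-C
No rule fires across all 10 points.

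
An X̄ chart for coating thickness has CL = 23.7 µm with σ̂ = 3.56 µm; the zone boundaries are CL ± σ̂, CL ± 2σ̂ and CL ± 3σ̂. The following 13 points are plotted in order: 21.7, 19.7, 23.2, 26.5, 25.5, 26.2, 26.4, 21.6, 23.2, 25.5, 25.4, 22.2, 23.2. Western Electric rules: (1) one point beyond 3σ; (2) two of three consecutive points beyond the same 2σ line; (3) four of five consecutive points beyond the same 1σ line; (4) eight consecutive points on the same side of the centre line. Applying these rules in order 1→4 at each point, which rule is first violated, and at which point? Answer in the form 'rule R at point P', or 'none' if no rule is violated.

none

Zone of each point (C = within 1σ̂, B = 1σ̂–2σ̂, A = 2σ̂–3σ̂, * = beyond 3σ̂; sign = side of CL): 1:-C, 2:-B, 3:-C, 4:+C, 5:+C, 6:+C, 7:+C, 8:-C, 9:-C, 10:+C, 11:+C, 12:-C, 13:-C
No rule fires across all 13 points.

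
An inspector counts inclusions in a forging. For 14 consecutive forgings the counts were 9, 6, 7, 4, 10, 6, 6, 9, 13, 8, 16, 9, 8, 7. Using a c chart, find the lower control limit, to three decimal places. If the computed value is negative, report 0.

0.000

c̄ = (9 + 6 + 7 + 4 + 10 + 6 + 6 + 9 + 13 + 8 + 16 + 9 + 8 + 7) / 14 = 118 / 14 = 8.4286
LCL = c̄ − 3√c̄ = 8.4286 − 3 × 2.9032 = -0.2810 → 0 (cannot be negative)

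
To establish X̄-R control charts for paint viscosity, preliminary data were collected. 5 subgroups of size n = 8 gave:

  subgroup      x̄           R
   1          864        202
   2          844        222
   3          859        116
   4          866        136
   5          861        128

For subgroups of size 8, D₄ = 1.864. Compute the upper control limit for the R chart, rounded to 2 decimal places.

R̄ = (202 + 222 + 116 + 136 + 128) / 5 = 804.0000 / 5 = 160.8000
UCL_R = D₄·R̄ = 1.864 × 160.8000 = 299.7312

299.73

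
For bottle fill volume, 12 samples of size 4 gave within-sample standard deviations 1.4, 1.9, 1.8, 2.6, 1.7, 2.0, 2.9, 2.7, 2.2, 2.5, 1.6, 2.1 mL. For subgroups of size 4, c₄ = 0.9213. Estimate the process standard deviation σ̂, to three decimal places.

s̄ = (1.4 + 1.9 + 1.8 + 2.6 + 1.7 + 2.0 + 2.9 + 2.7 + 2.2 + 2.5 + 1.6 + 2.1) / 12 = 2.1167
σ̂ = s̄ / c₄ = 2.1167 / 0.9213 = 2.2975

2.297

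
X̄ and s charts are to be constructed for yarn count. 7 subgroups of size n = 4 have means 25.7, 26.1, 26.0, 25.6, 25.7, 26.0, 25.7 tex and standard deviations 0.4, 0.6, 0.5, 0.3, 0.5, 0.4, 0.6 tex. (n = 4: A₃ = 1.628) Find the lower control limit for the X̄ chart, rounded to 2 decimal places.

25.06

X̄̄ = (25.7 + 26.1 + 26.0 + 25.6 + 25.7 + 26.0 + 25.7) / 7 = 25.8286
s̄ = (0.4 + 0.6 + 0.5 + 0.3 + 0.5 + 0.4 + 0.6) / 7 = 0.4714
LCL = X̄̄ − A₃·s̄ = 25.8286 − 1.628 × 0.4714 = 25.0611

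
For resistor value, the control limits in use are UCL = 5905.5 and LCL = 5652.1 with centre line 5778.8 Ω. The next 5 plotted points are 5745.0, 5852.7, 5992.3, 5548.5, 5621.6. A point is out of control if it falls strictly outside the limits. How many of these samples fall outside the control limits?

Compare each point to [5652.1, 5905.5]: sample 3 = 5992.3 > UCL; sample 4 = 5548.5 < LCL; sample 5 = 5621.6 < LCL.

3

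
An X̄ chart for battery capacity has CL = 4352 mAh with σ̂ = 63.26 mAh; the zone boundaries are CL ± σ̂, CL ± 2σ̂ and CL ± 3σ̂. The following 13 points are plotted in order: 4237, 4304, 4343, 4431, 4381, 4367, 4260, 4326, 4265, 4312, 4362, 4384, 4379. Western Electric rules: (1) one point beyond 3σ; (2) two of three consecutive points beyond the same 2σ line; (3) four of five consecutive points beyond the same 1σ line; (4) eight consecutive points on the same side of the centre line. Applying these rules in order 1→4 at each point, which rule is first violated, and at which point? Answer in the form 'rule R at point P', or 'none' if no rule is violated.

none

Zone of each point (C = within 1σ̂, B = 1σ̂–2σ̂, A = 2σ̂–3σ̂, * = beyond 3σ̂; sign = side of CL): 1:-B, 2:-C, 3:-C, 4:+B, 5:+C, 6:+C, 7:-B, 8:-C, 9:-B, 10:-C, 11:+C, 12:+C, 13:+C
No rule fires across all 13 points.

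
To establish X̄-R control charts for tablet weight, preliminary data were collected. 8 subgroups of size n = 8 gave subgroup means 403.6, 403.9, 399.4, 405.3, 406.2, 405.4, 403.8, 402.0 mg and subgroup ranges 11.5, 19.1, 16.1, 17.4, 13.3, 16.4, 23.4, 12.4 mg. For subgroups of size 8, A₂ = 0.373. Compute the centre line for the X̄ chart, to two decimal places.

X̄̄ = (403.6 + 403.9 + 399.4 + 405.3 + 406.2 + 405.4 + 403.8 + 402.0) / 8 = 3229.6000 / 8 = 403.7000
CL = X̄̄ = 403.7000

403.70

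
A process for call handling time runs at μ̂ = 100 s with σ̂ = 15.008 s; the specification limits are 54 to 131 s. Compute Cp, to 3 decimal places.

0.855

Cp = (USL − LSL) / (6σ̂) = (131 − 54) / (6 × 15.008) = 77.0000 / 90.0480 = 0.8551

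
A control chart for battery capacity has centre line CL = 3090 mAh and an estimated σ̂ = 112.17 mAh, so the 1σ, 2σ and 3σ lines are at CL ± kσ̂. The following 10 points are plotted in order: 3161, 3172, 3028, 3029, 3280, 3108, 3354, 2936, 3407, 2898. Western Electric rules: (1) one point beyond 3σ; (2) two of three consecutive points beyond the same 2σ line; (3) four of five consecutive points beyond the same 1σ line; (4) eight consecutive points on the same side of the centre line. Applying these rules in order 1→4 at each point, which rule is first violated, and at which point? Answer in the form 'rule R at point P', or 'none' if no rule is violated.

rule 2 at point 9

Zone of each point (C = within 1σ̂, B = 1σ̂–2σ̂, A = 2σ̂–3σ̂, * = beyond 3σ̂; sign = side of CL): 1:+C, 2:+C, 3:-C, 4:-C, 5:+B, 6:+C, 7:+A, 8:-B, 9:+A, 10:-B
Rule 2 (two of three consecutive points beyond the same 2σ limit) is satisfied at point 9.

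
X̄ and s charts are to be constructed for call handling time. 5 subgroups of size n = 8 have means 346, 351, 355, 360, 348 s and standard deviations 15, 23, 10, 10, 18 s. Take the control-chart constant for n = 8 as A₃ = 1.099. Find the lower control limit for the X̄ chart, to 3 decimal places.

X̄̄ = (346 + 351 + 355 + 360 + 348) / 5 = 352.0000
s̄ = (15 + 23 + 10 + 10 + 18) / 5 = 15.2000
LCL = X̄̄ − A₃·s̄ = 352.0000 − 1.099 × 15.2000 = 335.2952

335.295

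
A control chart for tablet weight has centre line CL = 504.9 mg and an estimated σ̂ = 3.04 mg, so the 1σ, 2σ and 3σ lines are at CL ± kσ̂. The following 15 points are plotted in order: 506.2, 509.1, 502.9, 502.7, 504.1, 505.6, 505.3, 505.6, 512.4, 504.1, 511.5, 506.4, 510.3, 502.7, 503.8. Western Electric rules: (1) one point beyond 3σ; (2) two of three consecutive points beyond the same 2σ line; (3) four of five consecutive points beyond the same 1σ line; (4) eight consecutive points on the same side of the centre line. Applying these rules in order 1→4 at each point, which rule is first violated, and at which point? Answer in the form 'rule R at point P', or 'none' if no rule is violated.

rule 2 at point 11

Zone of each point (C = within 1σ̂, B = 1σ̂–2σ̂, A = 2σ̂–3σ̂, * = beyond 3σ̂; sign = side of CL): 1:+C, 2:+B, 3:-C, 4:-C, 5:-C, 6:+C, 7:+C, 8:+C, 9:+A, 10:-C, 11:+A, 12:+C, 13:+B, 14:-C, 15:-C
Rule 2 (two of three consecutive points beyond the same 2σ limit) is satisfied at point 11.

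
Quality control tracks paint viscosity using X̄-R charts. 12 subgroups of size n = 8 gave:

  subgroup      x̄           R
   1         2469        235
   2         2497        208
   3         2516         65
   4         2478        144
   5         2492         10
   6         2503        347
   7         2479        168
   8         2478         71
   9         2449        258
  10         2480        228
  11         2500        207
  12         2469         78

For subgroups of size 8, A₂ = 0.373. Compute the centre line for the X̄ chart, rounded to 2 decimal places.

2484.17

X̄̄ = (2469 + 2497 + 2516 + 2478 + 2492 + 2503 + 2479 + 2478 + 2449 + 2480 + 2500 + 2469) / 12 = 29810.0000 / 12 = 2484.1667
CL = X̄̄ = 2484.1667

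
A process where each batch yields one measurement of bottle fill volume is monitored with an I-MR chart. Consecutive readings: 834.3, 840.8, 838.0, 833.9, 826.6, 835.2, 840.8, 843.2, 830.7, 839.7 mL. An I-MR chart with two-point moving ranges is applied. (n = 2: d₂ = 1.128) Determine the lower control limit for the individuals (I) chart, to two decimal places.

818.94

X̄ = (834.3 + 840.8 + 838.0 + 833.9 + 826.6 + 835.2 + 840.8 + 843.2 + 830.7 + 839.7) / 10 = 836.3200
Moving ranges: 6.5, 2.8, 4.1, 7.3, 8.6, 5.6, 2.4, 12.5, 9.0; M̄R̄ = 58.8000 / 9 = 6.5333
LCL = X̄ − 3·M̄R̄/d₂ = 836.3200 − 3 × 6.5333 / 1.128 = 818.9441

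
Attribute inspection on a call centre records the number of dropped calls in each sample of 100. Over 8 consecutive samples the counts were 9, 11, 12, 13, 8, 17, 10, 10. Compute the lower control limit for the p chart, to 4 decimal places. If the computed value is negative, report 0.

0.0177

p̄ = Σdᵢ / (k·n) = 90 / (8 × 100) = 0.11250
LCL = p̄ − 3·√(p̄(1−p̄)/n) = 0.11250 − 3 × 0.03160 = 0.01771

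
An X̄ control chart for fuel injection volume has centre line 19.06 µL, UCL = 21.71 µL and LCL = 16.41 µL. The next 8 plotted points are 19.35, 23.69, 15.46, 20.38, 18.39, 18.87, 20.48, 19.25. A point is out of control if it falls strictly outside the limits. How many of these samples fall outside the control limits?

2

Compare each point to [16.41, 21.71]: sample 2 = 23.69 > UCL; sample 3 = 15.46 < LCL.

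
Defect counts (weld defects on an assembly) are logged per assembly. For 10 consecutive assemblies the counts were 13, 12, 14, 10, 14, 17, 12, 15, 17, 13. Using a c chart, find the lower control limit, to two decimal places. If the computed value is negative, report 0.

c̄ = (13 + 12 + 14 + 10 + 14 + 17 + 12 + 15 + 17 + 13) / 10 = 137 / 10 = 13.7000
LCL = c̄ − 3√c̄ = 13.7000 − 3 × 3.7014 = 2.5959

2.60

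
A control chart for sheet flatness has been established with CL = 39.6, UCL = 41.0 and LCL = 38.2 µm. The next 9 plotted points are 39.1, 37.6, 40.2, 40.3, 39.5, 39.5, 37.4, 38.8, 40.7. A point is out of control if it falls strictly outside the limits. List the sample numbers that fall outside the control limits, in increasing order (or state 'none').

Compare each point to [38.2, 41.0]: sample 2 = 37.6 < LCL; sample 7 = 37.4 < LCL.

2, 7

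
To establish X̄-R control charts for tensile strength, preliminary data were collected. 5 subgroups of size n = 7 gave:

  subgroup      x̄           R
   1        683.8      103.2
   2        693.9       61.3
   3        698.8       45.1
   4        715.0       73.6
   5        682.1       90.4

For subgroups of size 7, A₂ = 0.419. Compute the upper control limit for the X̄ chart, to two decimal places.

726.03

X̄̄ = (683.8 + 693.9 + 698.8 + 715.0 + 682.1) / 5 = 3473.6000 / 5 = 694.7200
R̄ = (103.2 + 61.3 + 45.1 + 73.6 + 90.4) / 5 = 373.6000 / 5 = 74.7200
UCL = X̄̄ + A₂·R̄ = 694.7200 + 0.419 × 74.7200 = 726.0277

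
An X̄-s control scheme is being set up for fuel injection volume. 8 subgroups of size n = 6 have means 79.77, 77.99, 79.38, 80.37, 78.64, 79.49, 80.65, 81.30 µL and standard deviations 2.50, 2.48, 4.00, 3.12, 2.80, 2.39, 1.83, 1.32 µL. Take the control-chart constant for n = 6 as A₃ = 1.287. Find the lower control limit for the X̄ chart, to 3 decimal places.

X̄̄ = (79.77 + 77.99 + 79.38 + 80.37 + 78.64 + 79.49 + 80.65 + 81.30) / 8 = 79.6988
s̄ = (2.50 + 2.48 + 4.00 + 3.12 + 2.80 + 2.39 + 1.83 + 1.32) / 8 = 2.5550
LCL = X̄̄ − A₃·s̄ = 79.6988 − 1.287 × 2.5550 = 76.4105

76.410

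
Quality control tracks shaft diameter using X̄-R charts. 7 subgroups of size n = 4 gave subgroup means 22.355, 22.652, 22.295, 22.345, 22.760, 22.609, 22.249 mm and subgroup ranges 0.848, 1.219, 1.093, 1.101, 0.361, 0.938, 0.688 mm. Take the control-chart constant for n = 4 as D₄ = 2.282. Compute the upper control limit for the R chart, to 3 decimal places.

R̄ = (0.848 + 1.219 + 1.093 + 1.101 + 0.361 + 0.938 + 0.688) / 7 = 6.2480 / 7 = 0.8926
UCL_R = D₄·R̄ = 2.282 × 0.8926 = 2.0368

2.037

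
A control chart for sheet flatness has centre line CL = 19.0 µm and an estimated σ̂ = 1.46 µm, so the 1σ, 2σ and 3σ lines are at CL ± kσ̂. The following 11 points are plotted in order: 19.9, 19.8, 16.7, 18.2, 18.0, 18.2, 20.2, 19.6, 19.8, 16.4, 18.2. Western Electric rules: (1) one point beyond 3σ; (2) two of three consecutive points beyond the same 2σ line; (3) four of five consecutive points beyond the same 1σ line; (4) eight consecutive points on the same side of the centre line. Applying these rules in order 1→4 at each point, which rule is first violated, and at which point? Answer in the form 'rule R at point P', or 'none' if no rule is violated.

Zone of each point (C = within 1σ̂, B = 1σ̂–2σ̂, A = 2σ̂–3σ̂, * = beyond 3σ̂; sign = side of CL): 1:+C, 2:+C, 3:-B, 4:-C, 5:-C, 6:-C, 7:+C, 8:+C, 9:+C, 10:-B, 11:-C
No rule fires across all 11 points.

none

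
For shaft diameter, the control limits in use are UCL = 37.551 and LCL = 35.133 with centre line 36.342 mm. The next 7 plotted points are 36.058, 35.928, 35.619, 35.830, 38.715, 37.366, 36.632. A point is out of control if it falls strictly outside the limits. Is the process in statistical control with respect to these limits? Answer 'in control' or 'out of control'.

out of control

Compare each point to [35.133, 37.551]: sample 5 = 38.715 > UCL.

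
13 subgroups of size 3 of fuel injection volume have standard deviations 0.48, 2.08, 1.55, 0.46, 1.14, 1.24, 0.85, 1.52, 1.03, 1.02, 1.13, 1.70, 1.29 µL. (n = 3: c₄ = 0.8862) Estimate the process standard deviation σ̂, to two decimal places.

s̄ = (0.48 + 2.08 + 1.55 + 0.46 + 1.14 + 1.24 + 0.85 + 1.52 + 1.03 + 1.02 + 1.13 + 1.70 + 1.29) / 13 = 1.1915
σ̂ = s̄ / c₄ = 1.1915 / 0.8862 = 1.3445

1.34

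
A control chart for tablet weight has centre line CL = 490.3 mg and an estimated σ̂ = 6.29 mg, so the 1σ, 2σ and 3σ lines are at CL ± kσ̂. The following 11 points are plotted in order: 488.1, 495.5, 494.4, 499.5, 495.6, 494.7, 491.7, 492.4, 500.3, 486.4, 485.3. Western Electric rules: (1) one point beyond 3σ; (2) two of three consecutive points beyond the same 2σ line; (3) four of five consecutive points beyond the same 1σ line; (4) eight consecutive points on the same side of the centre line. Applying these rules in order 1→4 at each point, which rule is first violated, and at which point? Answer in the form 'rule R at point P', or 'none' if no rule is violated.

rule 4 at point 9

Zone of each point (C = within 1σ̂, B = 1σ̂–2σ̂, A = 2σ̂–3σ̂, * = beyond 3σ̂; sign = side of CL): 1:-C, 2:+C, 3:+C, 4:+B, 5:+C, 6:+C, 7:+C, 8:+C, 9:+B, 10:-C, 11:-C
Rule 4 (eight consecutive points on the same side of the centre line) is satisfied at point 9.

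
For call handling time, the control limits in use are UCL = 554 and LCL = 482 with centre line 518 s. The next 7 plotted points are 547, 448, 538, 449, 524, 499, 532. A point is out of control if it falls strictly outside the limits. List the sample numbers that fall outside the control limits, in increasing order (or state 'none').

Compare each point to [482, 554]: sample 2 = 448 < LCL; sample 4 = 449 < LCL.

2, 4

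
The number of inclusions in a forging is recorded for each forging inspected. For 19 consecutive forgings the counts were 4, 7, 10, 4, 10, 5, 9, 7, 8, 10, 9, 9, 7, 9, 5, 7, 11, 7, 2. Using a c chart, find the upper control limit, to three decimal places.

15.512

c̄ = (4 + 7 + 10 + 4 + 10 + 5 + 9 + 7 + 8 + 10 + 9 + 9 + 7 + 9 + 5 + 7 + 11 + 7 + 2) / 19 = 140 / 19 = 7.3684
UCL = c̄ + 3√c̄ = 7.3684 + 3 × √7.3684 = 7.3684 + 3 × 2.7145 = 15.5119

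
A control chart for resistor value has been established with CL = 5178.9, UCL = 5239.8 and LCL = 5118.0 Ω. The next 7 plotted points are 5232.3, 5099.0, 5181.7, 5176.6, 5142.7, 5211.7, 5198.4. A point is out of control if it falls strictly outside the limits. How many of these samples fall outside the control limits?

Compare each point to [5118.0, 5239.8]: sample 2 = 5099.0 < LCL.

1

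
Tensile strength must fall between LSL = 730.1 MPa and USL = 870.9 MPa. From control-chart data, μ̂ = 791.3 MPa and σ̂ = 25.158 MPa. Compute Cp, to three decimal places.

Cp = (USL − LSL) / (6σ̂) = (870.9 − 730.1) / (6 × 25.158) = 140.8000 / 150.9480 = 0.9328

0.933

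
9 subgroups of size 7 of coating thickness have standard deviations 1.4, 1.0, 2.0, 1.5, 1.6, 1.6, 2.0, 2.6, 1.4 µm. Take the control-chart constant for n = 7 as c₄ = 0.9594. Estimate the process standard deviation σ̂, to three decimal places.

s̄ = (1.4 + 1.0 + 2.0 + 1.5 + 1.6 + 1.6 + 2.0 + 2.6 + 1.4) / 9 = 1.6778
σ̂ = s̄ / c₄ = 1.6778 / 0.9594 = 1.7488

1.749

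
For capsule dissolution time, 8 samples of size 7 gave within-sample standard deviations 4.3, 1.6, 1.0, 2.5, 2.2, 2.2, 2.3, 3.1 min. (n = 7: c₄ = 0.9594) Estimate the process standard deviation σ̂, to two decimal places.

2.50

s̄ = (4.3 + 1.6 + 1.0 + 2.5 + 2.2 + 2.2 + 2.3 + 3.1) / 8 = 2.4000
σ̂ = s̄ / c₄ = 2.4000 / 0.9594 = 2.5016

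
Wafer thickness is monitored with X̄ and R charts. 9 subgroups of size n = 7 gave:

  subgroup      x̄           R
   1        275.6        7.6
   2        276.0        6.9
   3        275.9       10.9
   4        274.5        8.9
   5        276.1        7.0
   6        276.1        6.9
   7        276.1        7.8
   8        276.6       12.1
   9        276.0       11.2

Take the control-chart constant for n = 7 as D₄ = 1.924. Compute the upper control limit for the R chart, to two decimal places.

R̄ = (7.6 + 6.9 + 10.9 + 8.9 + 7.0 + 6.9 + 7.8 + 12.1 + 11.2) / 9 = 79.3000 / 9 = 8.8111
UCL_R = D₄·R̄ = 1.924 × 8.8111 = 16.9526

16.95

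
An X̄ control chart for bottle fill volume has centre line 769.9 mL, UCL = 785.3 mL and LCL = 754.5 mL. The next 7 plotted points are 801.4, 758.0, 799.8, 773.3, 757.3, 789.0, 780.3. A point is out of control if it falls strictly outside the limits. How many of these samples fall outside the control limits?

Compare each point to [754.5, 785.3]: sample 1 = 801.4 > UCL; sample 3 = 799.8 > UCL; sample 6 = 789.0 > UCL.

3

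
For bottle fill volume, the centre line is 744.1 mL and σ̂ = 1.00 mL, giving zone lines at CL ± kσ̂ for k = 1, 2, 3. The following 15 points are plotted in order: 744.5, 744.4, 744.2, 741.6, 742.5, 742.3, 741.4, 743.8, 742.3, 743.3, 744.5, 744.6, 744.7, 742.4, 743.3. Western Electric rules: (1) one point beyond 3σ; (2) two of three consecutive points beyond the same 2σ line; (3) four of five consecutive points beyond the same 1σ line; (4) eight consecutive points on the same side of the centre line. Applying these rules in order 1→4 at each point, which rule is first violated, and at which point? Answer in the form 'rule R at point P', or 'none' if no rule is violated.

rule 3 at point 7

Zone of each point (C = within 1σ̂, B = 1σ̂–2σ̂, A = 2σ̂–3σ̂, * = beyond 3σ̂; sign = side of CL): 1:+C, 2:+C, 3:+C, 4:-A, 5:-B, 6:-B, 7:-A, 8:-C, 9:-B, 10:-C, 11:+C, 12:+C, 13:+C, 14:-B, 15:-C
Rule 3 (four of five consecutive points beyond the same 1σ limit) is satisfied at point 7.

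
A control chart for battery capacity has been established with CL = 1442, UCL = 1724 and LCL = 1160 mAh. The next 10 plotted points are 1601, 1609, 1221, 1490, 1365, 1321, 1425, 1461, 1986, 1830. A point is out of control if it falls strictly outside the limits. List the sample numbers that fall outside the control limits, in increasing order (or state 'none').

9, 10

Compare each point to [1160, 1724]: sample 9 = 1986 > UCL; sample 10 = 1830 > UCL.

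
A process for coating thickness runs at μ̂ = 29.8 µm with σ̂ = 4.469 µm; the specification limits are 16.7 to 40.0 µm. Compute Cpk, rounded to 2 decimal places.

0.76

Cpu = (USL − μ̂) / (3σ̂) = (40.0 − 29.8) / (3 × 4.469) = 0.7608; Cpl = (μ̂ − LSL) / (3σ̂) = (29.8 − 16.7) / (3 × 4.469) = 0.9771; Cpk = min(Cpu, Cpl) = 0.7608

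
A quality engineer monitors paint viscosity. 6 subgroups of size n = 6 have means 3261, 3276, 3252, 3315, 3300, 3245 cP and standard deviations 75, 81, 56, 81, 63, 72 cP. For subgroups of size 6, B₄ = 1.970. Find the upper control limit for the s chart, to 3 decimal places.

140.527

s̄ = (75 + 81 + 56 + 81 + 63 + 72) / 6 = 71.3333
UCL_s = B₄·s̄ = 1.970 × 71.3333 = 140.5267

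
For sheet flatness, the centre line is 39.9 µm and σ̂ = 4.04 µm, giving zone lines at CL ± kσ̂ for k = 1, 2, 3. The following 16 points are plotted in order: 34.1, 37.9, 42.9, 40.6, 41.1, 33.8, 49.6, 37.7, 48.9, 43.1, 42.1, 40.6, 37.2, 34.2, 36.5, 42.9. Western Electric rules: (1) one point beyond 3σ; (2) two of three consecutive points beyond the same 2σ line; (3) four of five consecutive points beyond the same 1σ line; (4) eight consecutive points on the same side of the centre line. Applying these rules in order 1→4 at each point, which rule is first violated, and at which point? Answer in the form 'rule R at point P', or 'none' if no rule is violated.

Zone of each point (C = within 1σ̂, B = 1σ̂–2σ̂, A = 2σ̂–3σ̂, * = beyond 3σ̂; sign = side of CL): 1:-B, 2:-C, 3:+C, 4:+C, 5:+C, 6:-B, 7:+A, 8:-C, 9:+A, 10:+C, 11:+C, 12:+C, 13:-C, 14:-B, 15:-C, 16:+C
Rule 2 (two of three consecutive points beyond the same 2σ limit) is satisfied at point 9.

rule 2 at point 9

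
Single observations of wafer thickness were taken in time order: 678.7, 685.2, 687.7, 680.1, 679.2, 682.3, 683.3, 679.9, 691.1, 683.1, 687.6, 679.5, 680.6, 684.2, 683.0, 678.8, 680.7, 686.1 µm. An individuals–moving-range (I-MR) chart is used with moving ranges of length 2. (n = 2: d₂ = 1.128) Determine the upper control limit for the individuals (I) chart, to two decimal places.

694.45

X̄ = (678.7 + 685.2 + 687.7 + 680.1 + 679.2 + 682.3 + 683.3 + 679.9 + 691.1 + 683.1 + 687.6 + 679.5 + 680.6 + 684.2 + 683.0 + 678.8 + 680.7 + 686.1) / 18 = 682.8389
Moving ranges: 6.5, 2.5, 7.6, 0.9, 3.1, 1.0, 3.4, 11.2, 8.0, 4.5, 8.1, 1.1, 3.6, 1.2, 4.2, 1.9, 5.4; M̄R̄ = 74.2000 / 17 = 4.3647
UCL = X̄ + 3·M̄R̄/d₂ = 682.8389 + 3 × 4.3647 / 1.128 = 694.4471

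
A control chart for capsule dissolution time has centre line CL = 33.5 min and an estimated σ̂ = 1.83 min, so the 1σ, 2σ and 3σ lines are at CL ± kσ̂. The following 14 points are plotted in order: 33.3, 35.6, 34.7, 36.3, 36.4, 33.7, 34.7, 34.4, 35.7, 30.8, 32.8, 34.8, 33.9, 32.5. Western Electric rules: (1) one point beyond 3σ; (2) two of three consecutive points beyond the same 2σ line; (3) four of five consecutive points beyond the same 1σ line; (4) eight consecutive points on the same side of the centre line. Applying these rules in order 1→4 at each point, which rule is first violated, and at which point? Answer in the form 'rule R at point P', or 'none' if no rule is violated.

rule 4 at point 9

Zone of each point (C = within 1σ̂, B = 1σ̂–2σ̂, A = 2σ̂–3σ̂, * = beyond 3σ̂; sign = side of CL): 1:-C, 2:+B, 3:+C, 4:+B, 5:+B, 6:+C, 7:+C, 8:+C, 9:+B, 10:-B, 11:-C, 12:+C, 13:+C, 14:-C
Rule 4 (eight consecutive points on the same side of the centre line) is satisfied at point 9.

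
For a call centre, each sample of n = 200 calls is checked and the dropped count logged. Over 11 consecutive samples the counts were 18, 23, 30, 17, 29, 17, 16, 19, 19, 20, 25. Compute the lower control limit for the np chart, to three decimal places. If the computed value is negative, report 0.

p̄ = Σdᵢ / (k·n) = 233 / (11 × 200) = 0.10591
LCL = np̄ − 3·√(np̄(1−p̄)) = 21.1818 − 3 × 4.3518 = 8.1263

8.126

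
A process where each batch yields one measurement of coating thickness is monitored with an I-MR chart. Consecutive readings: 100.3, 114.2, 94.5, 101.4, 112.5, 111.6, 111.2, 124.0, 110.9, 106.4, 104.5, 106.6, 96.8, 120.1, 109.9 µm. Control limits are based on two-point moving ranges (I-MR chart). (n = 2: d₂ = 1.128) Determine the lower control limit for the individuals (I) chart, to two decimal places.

83.52

X̄ = (100.3 + 114.2 + 94.5 + 101.4 + 112.5 + 111.6 + 111.2 + 124.0 + 110.9 + 106.4 + 104.5 + 106.6 + 96.8 + 120.1 + 109.9) / 15 = 108.3267
Moving ranges: 13.9, 19.7, 6.9, 11.1, 0.9, 0.4, 12.8, 13.1, 4.5, 1.9, 2.1, 9.8, 23.3, 10.2; M̄R̄ = 130.6000 / 14 = 9.3286
LCL = X̄ − 3·M̄R̄/d₂ = 108.3267 − 3 × 9.3286 / 1.128 = 83.5166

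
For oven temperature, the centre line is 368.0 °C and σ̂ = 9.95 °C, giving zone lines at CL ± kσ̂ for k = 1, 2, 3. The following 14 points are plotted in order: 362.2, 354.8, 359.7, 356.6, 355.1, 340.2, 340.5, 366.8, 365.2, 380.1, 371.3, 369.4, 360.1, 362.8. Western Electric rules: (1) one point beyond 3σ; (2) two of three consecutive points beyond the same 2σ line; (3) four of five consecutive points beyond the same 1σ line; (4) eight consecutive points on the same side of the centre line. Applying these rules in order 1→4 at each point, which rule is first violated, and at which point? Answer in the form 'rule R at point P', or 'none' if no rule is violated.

rule 3 at point 6

Zone of each point (C = within 1σ̂, B = 1σ̂–2σ̂, A = 2σ̂–3σ̂, * = beyond 3σ̂; sign = side of CL): 1:-C, 2:-B, 3:-C, 4:-B, 5:-B, 6:-A, 7:-A, 8:-C, 9:-C, 10:+B, 11:+C, 12:+C, 13:-C, 14:-C
Rule 3 (four of five consecutive points beyond the same 1σ limit) is satisfied at point 6.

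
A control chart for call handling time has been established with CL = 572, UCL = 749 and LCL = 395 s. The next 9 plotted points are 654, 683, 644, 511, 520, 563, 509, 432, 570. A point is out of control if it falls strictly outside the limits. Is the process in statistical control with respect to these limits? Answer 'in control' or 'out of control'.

All 9 points lie within [395, 749].

in control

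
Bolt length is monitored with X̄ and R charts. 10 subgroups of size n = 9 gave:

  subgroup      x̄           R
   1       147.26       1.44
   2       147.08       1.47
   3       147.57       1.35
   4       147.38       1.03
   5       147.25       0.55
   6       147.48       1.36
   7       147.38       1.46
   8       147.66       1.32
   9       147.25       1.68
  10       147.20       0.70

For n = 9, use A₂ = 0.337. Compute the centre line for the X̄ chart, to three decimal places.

X̄̄ = (147.26 + 147.08 + 147.57 + 147.38 + 147.25 + 147.48 + 147.38 + 147.66 + 147.25 + 147.20) / 10 = 1473.5100 / 10 = 147.3510
CL = X̄̄ = 147.3510

147.351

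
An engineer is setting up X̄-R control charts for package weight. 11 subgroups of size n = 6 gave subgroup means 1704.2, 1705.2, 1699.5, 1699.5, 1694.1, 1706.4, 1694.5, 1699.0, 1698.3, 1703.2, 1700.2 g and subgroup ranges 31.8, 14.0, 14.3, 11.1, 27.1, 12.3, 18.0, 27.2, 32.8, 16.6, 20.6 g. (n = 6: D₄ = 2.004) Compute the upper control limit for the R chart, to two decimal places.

R̄ = (31.8 + 14.0 + 14.3 + 11.1 + 27.1 + 12.3 + 18.0 + 27.2 + 32.8 + 16.6 + 20.6) / 11 = 225.8000 / 11 = 20.5273
UCL_R = D₄·R̄ = 2.004 × 20.5273 = 41.1367

41.14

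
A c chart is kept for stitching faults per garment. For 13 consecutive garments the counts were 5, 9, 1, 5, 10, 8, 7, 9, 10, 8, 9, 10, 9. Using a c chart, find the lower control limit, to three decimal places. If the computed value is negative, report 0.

0.000

c̄ = (5 + 9 + 1 + 5 + 10 + 8 + 7 + 9 + 10 + 8 + 9 + 10 + 9) / 13 = 100 / 13 = 7.6923
LCL = c̄ − 3√c̄ = 7.6923 − 3 × 2.7735 = -0.6282 → 0 (cannot be negative)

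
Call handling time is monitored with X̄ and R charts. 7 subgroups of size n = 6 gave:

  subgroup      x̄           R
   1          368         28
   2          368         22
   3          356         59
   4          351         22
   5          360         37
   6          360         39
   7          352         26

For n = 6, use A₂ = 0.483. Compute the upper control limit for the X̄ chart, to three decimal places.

375.363

X̄̄ = (368 + 368 + 356 + 351 + 360 + 360 + 352) / 7 = 2515.0000 / 7 = 359.2857
R̄ = (28 + 22 + 59 + 22 + 37 + 39 + 26) / 7 = 233.0000 / 7 = 33.2857
UCL = X̄̄ + A₂·R̄ = 359.2857 + 0.483 × 33.2857 = 375.3627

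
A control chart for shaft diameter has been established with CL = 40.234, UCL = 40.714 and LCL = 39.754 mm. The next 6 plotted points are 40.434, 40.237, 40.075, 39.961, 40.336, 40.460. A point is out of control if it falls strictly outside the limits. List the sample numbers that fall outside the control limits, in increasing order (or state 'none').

none

All 6 points lie within [39.754, 40.714].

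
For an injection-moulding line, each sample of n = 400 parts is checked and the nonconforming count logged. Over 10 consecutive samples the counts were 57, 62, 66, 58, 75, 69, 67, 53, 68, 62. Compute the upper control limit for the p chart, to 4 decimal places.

0.2141

p̄ = Σdᵢ / (k·n) = 637 / (10 × 400) = 0.15925
UCL = p̄ + 3·√(p̄(1−p̄)/n) = 0.15925 + 3 × √(0.15925×0.84075/400) = 0.15925 + 3 × 0.01830 = 0.21414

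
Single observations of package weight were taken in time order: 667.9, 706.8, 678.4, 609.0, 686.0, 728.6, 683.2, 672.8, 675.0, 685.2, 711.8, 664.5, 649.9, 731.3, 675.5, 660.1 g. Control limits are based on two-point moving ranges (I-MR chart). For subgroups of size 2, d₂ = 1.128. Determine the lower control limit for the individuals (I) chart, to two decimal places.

580.09

X̄ = (667.9 + 706.8 + 678.4 + 609.0 + 686.0 + 728.6 + 683.2 + 672.8 + 675.0 + 685.2 + 711.8 + 664.5 + 649.9 + 731.3 + 675.5 + 660.1) / 16 = 680.3750
Moving ranges: 38.9, 28.4, 69.4, 77.0, 42.6, 45.4, 10.4, 2.2, 10.2, 26.6, 47.3, 14.6, 81.4, 55.8, 15.4; M̄R̄ = 565.6000 / 15 = 37.7067
LCL = X̄ − 3·M̄R̄/d₂ = 680.3750 − 3 × 37.7067 / 1.128 = 580.0913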